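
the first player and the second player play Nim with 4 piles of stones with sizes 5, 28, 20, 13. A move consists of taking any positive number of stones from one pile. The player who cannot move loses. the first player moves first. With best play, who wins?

Compute the nim-sum pairwise:
5 XOR 28 = 25
25 XOR 20 = 13
13 XOR 13 = 0
The nim-sum is 0, so this is a P-position: the player to move is in a losing position under optimal play; the first player is about to move from it and so loses — the second player wins.

the second player wins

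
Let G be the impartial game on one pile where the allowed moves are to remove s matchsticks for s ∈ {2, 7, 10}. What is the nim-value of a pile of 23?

1

Compute g(0), g(1), … for moves {2, 7, 10}:
k:     0  1  2  3  4  5  6  7  8  9 10 11 12 13 14 15 16 17 18 19 20 21 22 23
g(k):  0  0  1  1  0  0  1  1  2  0  3  1  2  0  3  1  2  0  0  1  1  0  0  1
So g(23) = 1.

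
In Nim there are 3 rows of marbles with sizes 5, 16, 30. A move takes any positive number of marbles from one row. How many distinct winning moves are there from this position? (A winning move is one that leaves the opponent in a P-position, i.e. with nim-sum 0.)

1

Nim-sum: 5 ⊕ 16 ⊕ 30 = 11.
The overall nim-sum is X = 11. A row of size p has a winning move iff p XOR X < p (reduce it to p XOR X).
  5: 5 XOR 11 = 14 ≥ 5 — no move.
  16: 16 XOR 11 = 27 ≥ 16 — no move.
  30: 30 XOR 11 = 21 < 30 — winning move (to 21).
That gives 1 winning move.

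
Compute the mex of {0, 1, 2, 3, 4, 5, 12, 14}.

The values 0, 1, 2, 3, 4, 5 are all present; 6 is the first non-negative integer missing from the set.

6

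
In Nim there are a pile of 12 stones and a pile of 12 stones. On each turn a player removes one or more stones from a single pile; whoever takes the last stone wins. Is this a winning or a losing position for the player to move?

Write each in binary and XOR column by column:
  1100  (12)
  1100  (12)
  ----
  0000  (0)
The nim-sum is 0, so this is a P-position: the player to move is in a losing position under optimal play.

Losing position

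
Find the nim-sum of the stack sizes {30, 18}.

12

Nim-sum: 30 ^ 18 = 12.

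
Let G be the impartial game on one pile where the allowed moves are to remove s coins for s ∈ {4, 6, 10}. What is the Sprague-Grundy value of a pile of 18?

Build the Grundy sequence with g(k) = mex{g(k−s) : s ∈ {4, 6, 10}, s ≤ k}:
k:     0  1  2  3  4  5  6  7  8  9 10 11 12 13 14 15 16 17 18
g(k):  0  0  0  0  1  1  1  1  2  2  2  2  3  3  0  0  0  0  1
So g(18) = 1.

1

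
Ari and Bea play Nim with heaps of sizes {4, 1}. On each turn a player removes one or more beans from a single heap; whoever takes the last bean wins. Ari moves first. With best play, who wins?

Nim-sum: 4 ⊕ 1 = 5.
The nim-sum is 5 ≠ 0, so this is an N-position: the player to move can win; Ari has a winning move.

Ari wins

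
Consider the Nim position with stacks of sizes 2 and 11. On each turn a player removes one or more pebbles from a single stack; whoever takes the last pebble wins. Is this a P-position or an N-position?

N-position

Nim-sum: 2 ^ 11 = 9.
The nim-sum is 9 ≠ 0, so this is an N-position: the player to move can win.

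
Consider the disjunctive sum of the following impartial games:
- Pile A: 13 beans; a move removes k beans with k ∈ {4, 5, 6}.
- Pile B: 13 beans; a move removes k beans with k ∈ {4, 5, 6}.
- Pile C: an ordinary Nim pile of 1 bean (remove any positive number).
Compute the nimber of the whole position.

1

For pile A, compute g(0), g(1), … with moves {4, 5, 6}:
k:     0  1  2  3  4  5  6  7  8  9 10 11 12 13
g(k):  0  0  0  0  1  1  1  1  2  2  0  0  0  0
So g(13) = 0.
For pile B, compute g(0), g(1), … with moves {4, 5, 6}:
k:     0  1  2  3  4  5  6  7  8  9 10 11 12 13
g(k):  0  0  0  0  1  1  1  1  2  2  0  0  0  0
So g(13) = 0.
Pile C is a plain Nim pile of size 1, so its Grundy value is 1.
By the Sprague-Grundy theorem, the Grundy value of a sum of independent games is the XOR of the component values.
Combined value = 0 XOR 0 XOR 1 = 1.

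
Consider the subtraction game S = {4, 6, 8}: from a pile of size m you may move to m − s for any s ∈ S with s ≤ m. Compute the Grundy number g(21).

2

Compute g(0), g(1), … for moves {4, 6, 8}:
k:     0  1  2  3  4  5  6  7  8  9 10 11 12 13 14 15 16 17 18 19 20 21
g(k):  0  0  0  0  1  1  1  1  2  2  2  2  0  0  0  0  1  1  1  1  2  2
So g(21) = 2.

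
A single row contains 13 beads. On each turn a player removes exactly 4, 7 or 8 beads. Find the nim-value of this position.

0

Build the Grundy sequence with g(k) = mex{g(k−s) : s ∈ {4, 7, 8}, s ≤ k}:
g(0) = mex{} = 0
g(1) = mex{} = 0
g(2) = mex{} = 0
g(3) = mex{} = 0
g(4) = mex{0} = 1
g(5) = mex{0} = 1
g(6) = mex{0} = 1
g(7) = mex{0} = 1
g(8) = mex{0,1} = 2
g(9) = mex{0,1} = 2
g(10) = mex{0,1} = 2
g(11) = mex{0,1} = 2
g(12) = mex{1,2} = 0
g(13) = mex{1,2} = 0
So g(13) = 0.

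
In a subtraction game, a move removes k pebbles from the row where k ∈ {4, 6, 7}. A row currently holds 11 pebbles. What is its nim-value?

0

Compute g(0), g(1), … for moves {4, 6, 7}:
g(0) = mex{} = 0
g(1) = mex{} = 0
g(2) = mex{} = 0
g(3) = mex{} = 0
g(4) = mex{0} = 1
g(5) = mex{0} = 1
g(6) = mex{0} = 1
g(7) = mex{0} = 1
g(8) = mex{0,1} = 2
g(9) = mex{0,1} = 2
g(10) = mex{0,1} = 2
g(11) = mex{1} = 0
So g(11) = 0.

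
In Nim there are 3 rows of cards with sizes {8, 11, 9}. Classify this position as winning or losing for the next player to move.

Winning position

Nim-sum: 8 XOR 11 XOR 9 = 10.
The nim-sum is 10 ≠ 0, so this is an N-position: the player to move can win.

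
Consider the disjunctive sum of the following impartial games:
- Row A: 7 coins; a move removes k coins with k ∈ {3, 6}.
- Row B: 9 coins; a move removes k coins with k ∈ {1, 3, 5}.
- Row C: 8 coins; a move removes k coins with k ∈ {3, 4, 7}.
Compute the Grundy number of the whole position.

1

Build the Grundy sequence for row A with g(k) = mex{g(k−s) : s ∈ {3, 6}, s ≤ k}:
g(0) = mex{} = 0
g(1) = mex{} = 0
g(2) = mex{} = 0
g(3) = mex{0} = 1
g(4) = mex{0} = 1
g(5) = mex{0} = 1
g(6) = mex{0,1} = 2
g(7) = mex{0,1} = 2
So g(7) = 2.
Build the Grundy sequence for row B with g(k) = mex{g(k−s) : s ∈ {1, 3, 5}, s ≤ k}:
g(0) = mex{} = 0
g(1) = mex{0} = 1
g(2) = mex{1} = 0
g(3) = mex{0} = 1
g(4) = mex{1} = 0
g(5) = mex{0} = 1
g(6) = mex{1} = 0
g(7) = mex{0} = 1
g(8) = mex{1} = 0
g(9) = mex{0} = 1
So g(9) = 1.
Grundy values for row C (subtraction set {3, 4, 7}):
k:     0  1  2  3  4  5  6  7  8
g(k):  0  0  0  1  1  1  2  2  2
So g(8) = 2.
By the Sprague-Grundy theorem, the Grundy value of a sum of independent games is the XOR of the component values.
Combined value = 2 XOR 1 XOR 2 = 1.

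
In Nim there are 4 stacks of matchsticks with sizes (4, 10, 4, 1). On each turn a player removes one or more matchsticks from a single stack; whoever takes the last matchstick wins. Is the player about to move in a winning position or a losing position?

Winning position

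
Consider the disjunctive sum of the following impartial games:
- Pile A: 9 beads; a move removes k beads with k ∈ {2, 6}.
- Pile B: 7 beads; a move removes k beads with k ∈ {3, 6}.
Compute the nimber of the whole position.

2

Grundy values for pile A (subtraction set {2, 6}):
g(0) = mex{} = 0
g(1) = mex{} = 0
g(2) = mex{0} = 1
g(3) = mex{0} = 1
g(4) = mex{1} = 0
g(5) = mex{1} = 0
g(6) = mex{0} = 1
g(7) = mex{0} = 1
g(8) = mex{1} = 0
g(9) = mex{1} = 0
So g(9) = 0.
Build the Grundy sequence for pile B with g(k) = mex{g(k−s) : s ∈ {3, 6}, s ≤ k}:
g(0) = mex{} = 0
g(1) = mex{} = 0
g(2) = mex{} = 0
g(3) = mex{0} = 1
g(4) = mex{0} = 1
g(5) = mex{0} = 1
g(6) = mex{0,1} = 2
g(7) = mex{0,1} = 2
So g(7) = 2.
By the Sprague-Grundy theorem, the Grundy value of a sum of independent games is the XOR of the component values.
Combined value = 0 XOR 2 = 2.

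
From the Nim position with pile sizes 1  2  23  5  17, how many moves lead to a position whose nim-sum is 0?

0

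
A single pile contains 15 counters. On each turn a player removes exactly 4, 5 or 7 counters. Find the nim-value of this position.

Build the Grundy sequence with g(k) = mex{g(k−s) : s ∈ {4, 5, 7}, s ≤ k}:
k:     0  1  2  3  4  5  6  7  8  9 10 11 12 13 14 15
g(k):  0  0  0  0  1  1  1  1  2  2  2  0  0  0  0  1
So g(15) = 1.

1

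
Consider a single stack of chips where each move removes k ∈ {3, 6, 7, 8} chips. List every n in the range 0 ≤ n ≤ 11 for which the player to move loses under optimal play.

0, 1, 2, 11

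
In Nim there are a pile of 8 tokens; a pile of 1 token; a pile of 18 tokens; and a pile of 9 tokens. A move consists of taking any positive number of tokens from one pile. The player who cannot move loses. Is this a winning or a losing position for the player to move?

Nim-sum: 8 XOR 1 XOR 18 XOR 9 = 18.
The nim-sum is 18 ≠ 0, so this is an N-position: the player to move can win.

Winning position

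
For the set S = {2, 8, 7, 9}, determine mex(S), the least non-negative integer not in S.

0

0 is not in the set, so the mex is 0.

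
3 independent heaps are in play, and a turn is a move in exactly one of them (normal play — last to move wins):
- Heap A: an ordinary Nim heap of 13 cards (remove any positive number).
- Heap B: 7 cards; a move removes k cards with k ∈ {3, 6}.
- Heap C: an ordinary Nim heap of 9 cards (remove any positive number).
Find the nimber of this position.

Heap A is a plain Nim heap of size 13, so its Grundy value is 13.
Grundy values for heap B (subtraction set {3, 6}):
k:     0  1  2  3  4  5  6  7
g(k):  0  0  0  1  1  1  2  2
So g(7) = 2.
Heap C is a plain Nim heap of size 9, so its Grundy value is 9.
By the Sprague-Grundy theorem, the Grundy value of a sum of independent games is the XOR of the component values.
Combined value = 13 XOR 2 XOR 9 = 6.

6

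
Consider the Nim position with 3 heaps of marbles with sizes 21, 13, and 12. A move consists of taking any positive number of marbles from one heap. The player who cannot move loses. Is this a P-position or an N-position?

In binary:
  10101  (21)
  01101  (13)
  01100  (12)
  -----
  10100  (20)
The nim-sum is 20 ≠ 0, so this is an N-position: the player to move can win.

N-position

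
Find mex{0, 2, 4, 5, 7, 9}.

0 is in the set but 1 is not, so the mex is 1.

1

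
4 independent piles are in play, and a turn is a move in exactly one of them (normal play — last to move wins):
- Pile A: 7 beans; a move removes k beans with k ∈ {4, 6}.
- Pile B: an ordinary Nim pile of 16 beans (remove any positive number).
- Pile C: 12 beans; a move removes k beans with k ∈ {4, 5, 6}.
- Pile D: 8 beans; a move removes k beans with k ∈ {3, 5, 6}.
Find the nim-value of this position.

Grundy values for pile A (subtraction set {4, 6}):
g(0) = mex{} = 0
g(1) = mex{} = 0
g(2) = mex{} = 0
g(3) = mex{} = 0
g(4) = mex{0} = 1
g(5) = mex{0} = 1
g(6) = mex{0} = 1
g(7) = mex{0} = 1
So g(7) = 1.
Pile B is a plain Nim pile of size 16, so its Grundy value is 16.
For pile C, compute g(0), g(1), … with moves {4, 5, 6}:
g(0) = mex{} = 0
g(1) = mex{} = 0
g(2) = mex{} = 0
g(3) = mex{} = 0
g(4) = mex{0} = 1
g(5) = mex{0} = 1
g(6) = mex{0} = 1
g(7) = mex{0} = 1
g(8) = mex{0,1} = 2
g(9) = mex{0,1} = 2
g(10) = mex{1} = 0
g(11) = mex{1} = 0
g(12) = mex{1,2} = 0
So g(12) = 0.
Grundy values for pile D (subtraction set {3, 5, 6}):
g(0) = mex{} = 0
g(1) = mex{} = 0
g(2) = mex{} = 0
g(3) = mex{0} = 1
g(4) = mex{0} = 1
g(5) = mex{0} = 1
g(6) = mex{0,1} = 2
g(7) = mex{0,1} = 2
g(8) = mex{0,1} = 2
So g(8) = 2.
The value of a disjunctive sum is the nim-sum of the parts.
Combined value = 1 XOR 16 XOR 0 XOR 2 = 19.

19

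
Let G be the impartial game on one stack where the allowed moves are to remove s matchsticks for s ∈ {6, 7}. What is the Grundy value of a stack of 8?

Grundy values for subtraction set {6, 7}:
g(0) = mex{} = 0
g(1) = mex{} = 0
g(2) = mex{} = 0
g(3) = mex{} = 0
g(4) = mex{} = 0
g(5) = mex{} = 0
g(6) = mex{0} = 1
g(7) = mex{0} = 1
g(8) = mex{0} = 1
So g(8) = 1.

1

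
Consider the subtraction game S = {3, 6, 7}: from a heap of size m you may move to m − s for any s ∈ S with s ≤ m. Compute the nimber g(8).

2

Compute g(0), g(1), … for moves {3, 6, 7}:
k:     0  1  2  3  4  5  6  7  8
g(k):  0  0  0  1  1  1  2  2  2
So g(8) = 2.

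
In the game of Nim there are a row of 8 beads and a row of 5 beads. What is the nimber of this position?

13

Write each in binary and XOR column by column:
  1000  (8)
  0101  (5)
  ----
  1101  (13)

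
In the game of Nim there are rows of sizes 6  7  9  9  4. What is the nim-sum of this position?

Compute the nim-sum pairwise:
6 ^ 7 = 1
1 ^ 9 = 8
8 ^ 9 = 1
1 ^ 4 = 5

5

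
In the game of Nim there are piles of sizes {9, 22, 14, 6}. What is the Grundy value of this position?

Compute the nim-sum pairwise:
9 ⊕ 22 = 31
31 ⊕ 14 = 17
17 ⊕ 6 = 23

23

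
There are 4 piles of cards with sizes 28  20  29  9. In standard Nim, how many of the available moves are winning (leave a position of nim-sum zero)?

Compute the nim-sum pairwise:
28 XOR 20 = 8
8 XOR 29 = 21
21 XOR 9 = 28
The overall nim-sum is X = 28. A pile of size p has a winning move iff p XOR X < p (reduce it to p XOR X).
  28: 28 XOR 28 = 0 < 28 — winning move (to 0).
  20: 20 XOR 28 = 8 < 20 — winning move (to 8).
  29: 29 XOR 28 = 1 < 29 — winning move (to 1).
  9: 9 XOR 28 = 21 ≥ 9 — no move.
That gives 3 winning moves.

3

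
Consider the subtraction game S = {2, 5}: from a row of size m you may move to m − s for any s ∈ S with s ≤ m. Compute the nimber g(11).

0

Grundy values for subtraction set {2, 5}:
k:     0  1  2  3  4  5  6  7  8  9 10 11
g(k):  0  0  1  1  0  2  1  0  0  1  1  0
So g(11) = 0.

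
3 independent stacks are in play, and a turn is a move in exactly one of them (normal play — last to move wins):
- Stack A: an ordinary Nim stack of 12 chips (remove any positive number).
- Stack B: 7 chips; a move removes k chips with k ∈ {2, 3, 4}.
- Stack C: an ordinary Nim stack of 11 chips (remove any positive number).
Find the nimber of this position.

7

Stack A is a plain Nim stack of size 12, so its Grundy value is 12.
For stack B, compute g(0), g(1), … with moves {2, 3, 4}:
k:     0  1  2  3  4  5  6  7
g(k):  0  0  1  1  2  2  0  0
So g(7) = 0.
Stack C is a plain Nim stack of size 11, so its Grundy value is 11.
By the Sprague-Grundy theorem, the Grundy value of a sum of independent games is the XOR of the component values.
Combined value = 12 ⊕ 0 ⊕ 11 = 7.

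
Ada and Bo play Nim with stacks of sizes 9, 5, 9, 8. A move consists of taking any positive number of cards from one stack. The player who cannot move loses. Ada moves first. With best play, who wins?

Ada wins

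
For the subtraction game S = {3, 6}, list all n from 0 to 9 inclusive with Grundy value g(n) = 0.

Grundy values for subtraction set {3, 6}:
k:     0  1  2  3  4  5  6  7  8  9
g(k):  0  0  0  1  1  1  2  2  2  0
The P-positions (g = 0) in 0..9 are 0, 1, 2, 9.

0, 1, 2, 9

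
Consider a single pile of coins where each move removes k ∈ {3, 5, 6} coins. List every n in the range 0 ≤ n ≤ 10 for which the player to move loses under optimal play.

0, 1, 2, 9, 10

Build the Grundy sequence with g(k) = mex{g(k−s) : s ∈ {3, 5, 6}, s ≤ k}:
g(0) = mex{} = 0
g(1) = mex{} = 0
g(2) = mex{} = 0
g(3) = mex{0} = 1
g(4) = mex{0} = 1
g(5) = mex{0} = 1
g(6) = mex{0,1} = 2
g(7) = mex{0,1} = 2
g(8) = mex{0,1} = 2
g(9) = mex{1,2} = 0
g(10) = mex{1,2} = 0
The P-positions (g = 0) in 0..10 are 0, 1, 2, 9, 10.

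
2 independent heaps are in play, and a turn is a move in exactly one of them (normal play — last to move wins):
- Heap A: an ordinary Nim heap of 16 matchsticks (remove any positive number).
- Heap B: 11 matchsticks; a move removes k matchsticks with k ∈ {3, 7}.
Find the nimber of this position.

16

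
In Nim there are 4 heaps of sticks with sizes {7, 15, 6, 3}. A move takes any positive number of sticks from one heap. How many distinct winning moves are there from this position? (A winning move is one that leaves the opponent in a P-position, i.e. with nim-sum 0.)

1

Bitwise XOR of the heap sizes:
  0111  (7)
  1111  (15)
  0110  (6)
  0011  (3)
  ----
  1101  (13)
The overall nim-sum is X = 13. A heap of size p has a winning move iff p XOR X < p (reduce it to p XOR X).
  7: 7 XOR 13 = 10 ≥ 7 — no move.
  15: 15 XOR 13 = 2 < 15 — winning move (to 2).
  6: 6 XOR 13 = 11 ≥ 6 — no move.
  3: 3 XOR 13 = 14 ≥ 3 — no move.
That gives 1 winning move.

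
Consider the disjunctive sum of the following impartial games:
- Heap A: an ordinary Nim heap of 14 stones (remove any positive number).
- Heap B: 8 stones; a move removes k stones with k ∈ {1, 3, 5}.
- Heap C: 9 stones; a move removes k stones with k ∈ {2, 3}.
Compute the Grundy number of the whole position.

Heap A is a plain Nim heap of size 14, so its Grundy value is 14.
Build the Grundy sequence for heap B with g(k) = mex{g(k−s) : s ∈ {1, 3, 5}, s ≤ k}:
g(0) = mex{} = 0
g(1) = mex{0} = 1
g(2) = mex{1} = 0
g(3) = mex{0} = 1
g(4) = mex{1} = 0
g(5) = mex{0} = 1
g(6) = mex{1} = 0
g(7) = mex{0} = 1
g(8) = mex{1} = 0
So g(8) = 0.
Build the Grundy sequence for heap C with g(k) = mex{g(k−s) : s ∈ {2, 3}, s ≤ k}:
g(0) = mex{} = 0
g(1) = mex{} = 0
g(2) = mex{0} = 1
g(3) = mex{0} = 1
g(4) = mex{0,1} = 2
g(5) = mex{1} = 0
g(6) = mex{1,2} = 0
g(7) = mex{0,2} = 1
g(8) = mex{0} = 1
g(9) = mex{0,1} = 2
So g(9) = 2.
The value of a disjunctive sum is the nim-sum of the parts.
Combined value = 14 ⊕ 0 ⊕ 2 = 12.

12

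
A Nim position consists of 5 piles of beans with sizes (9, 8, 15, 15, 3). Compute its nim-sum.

Compute the nim-sum pairwise:
9 ⊕ 8 = 1
1 ⊕ 15 = 14
14 ⊕ 15 = 1
1 ⊕ 3 = 2

2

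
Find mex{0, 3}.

1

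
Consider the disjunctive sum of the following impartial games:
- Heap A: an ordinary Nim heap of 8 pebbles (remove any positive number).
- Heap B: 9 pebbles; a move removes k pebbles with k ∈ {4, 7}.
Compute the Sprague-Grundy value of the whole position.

10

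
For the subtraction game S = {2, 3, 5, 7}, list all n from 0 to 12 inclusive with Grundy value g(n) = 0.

0, 1, 9, 10

Build the Grundy sequence with g(k) = mex{g(k−s) : s ∈ {2, 3, 5, 7}, s ≤ k}:
g(0) = mex{} = 0
g(1) = mex{} = 0
g(2) = mex{0} = 1
g(3) = mex{0} = 1
g(4) = mex{0,1} = 2
g(5) = mex{0,1} = 2
g(6) = mex{0,1,2} = 3
g(7) = mex{0,1,2} = 3
g(8) = mex{0,1,2,3} = 4
g(9) = mex{1,2,3} = 0
g(10) = mex{1,2,3,4} = 0
g(11) = mex{0,2,3,4} = 1
g(12) = mex{0,2,3} = 1
The P-positions (g = 0) in 0..12 are 0, 1, 9, 10.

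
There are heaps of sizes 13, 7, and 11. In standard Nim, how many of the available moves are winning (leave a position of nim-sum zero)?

Nim-sum: 13 XOR 7 XOR 11 = 1.
The overall nim-sum is X = 1. A heap of size p has a winning move iff p XOR X < p (reduce it to p XOR X).
  13: 13 XOR 1 = 12 < 13 — winning move (to 12).
  7: 7 XOR 1 = 6 < 7 — winning move (to 6).
  11: 11 XOR 1 = 10 < 11 — winning move (to 10).
That gives 3 winning moves.

3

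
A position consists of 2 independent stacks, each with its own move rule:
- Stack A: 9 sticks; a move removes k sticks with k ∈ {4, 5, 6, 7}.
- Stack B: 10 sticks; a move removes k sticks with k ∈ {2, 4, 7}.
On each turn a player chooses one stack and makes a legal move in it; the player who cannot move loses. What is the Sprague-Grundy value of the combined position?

0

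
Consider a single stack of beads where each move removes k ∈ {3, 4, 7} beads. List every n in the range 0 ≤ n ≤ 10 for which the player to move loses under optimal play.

Grundy values for subtraction set {3, 4, 7}:
g(0) = mex{} = 0
g(1) = mex{} = 0
g(2) = mex{} = 0
g(3) = mex{0} = 1
g(4) = mex{0} = 1
g(5) = mex{0} = 1
g(6) = mex{0,1} = 2
g(7) = mex{0,1} = 2
g(8) = mex{0,1} = 2
g(9) = mex{0,1,2} = 3
g(10) = mex{1,2} = 0
The P-positions (g = 0) in 0..10 are 0, 1, 2, 10.

0, 1, 2, 10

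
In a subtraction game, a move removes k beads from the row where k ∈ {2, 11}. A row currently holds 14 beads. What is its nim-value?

Build the Grundy sequence with g(k) = mex{g(k−s) : s ∈ {2, 11}, s ≤ k}:
g(0) = mex{} = 0
g(1) = mex{} = 0
g(2) = mex{0} = 1
g(3) = mex{0} = 1
g(4) = mex{1} = 0
g(5) = mex{1} = 0
g(6) = mex{0} = 1
g(7) = mex{0} = 1
g(8) = mex{1} = 0
g(9) = mex{1} = 0
g(10) = mex{0} = 1
g(11) = mex{0} = 1
g(12) = mex{0,1} = 2
g(13) = mex{1} = 0
g(14) = mex{1,2} = 0
So g(14) = 0.

0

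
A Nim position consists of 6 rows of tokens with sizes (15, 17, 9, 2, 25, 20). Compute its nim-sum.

Compute the nim-sum pairwise:
15 ⊕ 17 = 30
30 ⊕ 9 = 23
23 ⊕ 2 = 21
21 ⊕ 25 = 12
12 ⊕ 20 = 24

24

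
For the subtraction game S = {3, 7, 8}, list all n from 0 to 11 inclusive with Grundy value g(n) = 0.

0, 1, 2, 6, 11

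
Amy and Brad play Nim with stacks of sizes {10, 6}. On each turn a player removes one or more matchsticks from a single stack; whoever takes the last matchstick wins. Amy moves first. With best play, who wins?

Bitwise XOR of the heap sizes:
  1010  (10)
  0110  (6)
  ----
  1100  (12)
The nim-sum is 12 ≠ 0, so this is an N-position: the player to move can win; Amy has a winning move.

Amy wins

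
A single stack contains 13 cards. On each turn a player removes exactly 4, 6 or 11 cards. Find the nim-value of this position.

Build the Grundy sequence with g(k) = mex{g(k−s) : s ∈ {4, 6, 11}, s ≤ k}:
g(0) = mex{} = 0
g(1) = mex{} = 0
g(2) = mex{} = 0
g(3) = mex{} = 0
g(4) = mex{0} = 1
g(5) = mex{0} = 1
g(6) = mex{0} = 1
g(7) = mex{0} = 1
g(8) = mex{0,1} = 2
g(9) = mex{0,1} = 2
g(10) = mex{1} = 0
g(11) = mex{0,1} = 2
g(12) = mex{0,1,2} = 3
g(13) = mex{0,1,2} = 3
So g(13) = 3.

3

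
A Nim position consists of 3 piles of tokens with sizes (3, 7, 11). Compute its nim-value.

In binary:
  0011  (3)
  0111  (7)
  1011  (11)
  ----
  1111  (15)

15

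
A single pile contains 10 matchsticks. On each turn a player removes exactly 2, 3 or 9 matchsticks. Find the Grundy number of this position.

Compute g(0), g(1), … for moves {2, 3, 9}:
g(0) = mex{} = 0
g(1) = mex{} = 0
g(2) = mex{0} = 1
g(3) = mex{0} = 1
g(4) = mex{0,1} = 2
g(5) = mex{1} = 0
g(6) = mex{1,2} = 0
g(7) = mex{0,2} = 1
g(8) = mex{0} = 1
g(9) = mex{0,1} = 2
g(10) = mex{0,1} = 2
So g(10) = 2.

2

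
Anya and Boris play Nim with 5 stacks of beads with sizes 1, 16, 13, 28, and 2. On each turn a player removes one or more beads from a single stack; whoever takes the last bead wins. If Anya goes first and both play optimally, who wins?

Anya wins

Compute the nim-sum pairwise:
1 ⊕ 16 = 17
17 ⊕ 13 = 28
28 ⊕ 28 = 0
0 ⊕ 2 = 2
The nim-sum is 2 ≠ 0, so this is an N-position: the player to move can win; Anya has a winning move.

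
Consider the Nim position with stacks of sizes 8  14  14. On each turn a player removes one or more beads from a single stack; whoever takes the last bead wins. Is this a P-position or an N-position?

N-position

Nim-sum: 8 ^ 14 ^ 14 = 8.
The nim-sum is 8 ≠ 0, so this is an N-position: the player to move can win.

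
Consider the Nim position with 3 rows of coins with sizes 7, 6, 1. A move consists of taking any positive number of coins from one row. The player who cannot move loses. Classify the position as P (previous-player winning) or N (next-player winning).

P-position

Compute the nim-sum pairwise:
7 ⊕ 6 = 1
1 ⊕ 1 = 0
The nim-sum is 0, so this is a P-position: the player to move is in a losing position under optimal play.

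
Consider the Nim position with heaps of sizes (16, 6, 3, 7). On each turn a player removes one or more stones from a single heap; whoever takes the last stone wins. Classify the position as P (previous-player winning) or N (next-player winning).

N-position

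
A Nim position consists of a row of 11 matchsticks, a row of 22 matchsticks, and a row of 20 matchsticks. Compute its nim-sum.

9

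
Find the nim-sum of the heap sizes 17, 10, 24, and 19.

16

Write each in binary and XOR column by column:
  10001  (17)
  01010  (10)
  11000  (24)
  10011  (19)
  -----
  10000  (16)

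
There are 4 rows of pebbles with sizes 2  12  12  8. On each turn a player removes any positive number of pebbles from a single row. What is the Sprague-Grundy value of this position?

10

Nim-sum: 2 ^ 12 ^ 12 ^ 8 = 10.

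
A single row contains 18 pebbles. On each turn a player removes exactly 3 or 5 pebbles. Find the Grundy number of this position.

0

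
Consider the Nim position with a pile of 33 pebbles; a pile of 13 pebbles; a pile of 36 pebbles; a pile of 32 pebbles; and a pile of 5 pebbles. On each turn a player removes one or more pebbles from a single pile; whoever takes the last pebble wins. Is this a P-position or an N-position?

N-position

Bitwise XOR of the heap sizes:
  100001  (33)
  001101  (13)
  100100  (36)
  100000  (32)
  000101  (5)
  ------
  101101  (45)
The nim-sum is 45 ≠ 0, so this is an N-position: the player to move can win.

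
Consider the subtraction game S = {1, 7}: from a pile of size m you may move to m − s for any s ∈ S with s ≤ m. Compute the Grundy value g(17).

1

Compute g(0), g(1), … for moves {1, 7}:
k:     0  1  2  3  4  5  6  7  8  9 10 11 12 13 14 15 16 17
g(k):  0  1  0  1  0  1  0  1  0  1  0  1  0  1  0  1  0  1
So g(17) = 1.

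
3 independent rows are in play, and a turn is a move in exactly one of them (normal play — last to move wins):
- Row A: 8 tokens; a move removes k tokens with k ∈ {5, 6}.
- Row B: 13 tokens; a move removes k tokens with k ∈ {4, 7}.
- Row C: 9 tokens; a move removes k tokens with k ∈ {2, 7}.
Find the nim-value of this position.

1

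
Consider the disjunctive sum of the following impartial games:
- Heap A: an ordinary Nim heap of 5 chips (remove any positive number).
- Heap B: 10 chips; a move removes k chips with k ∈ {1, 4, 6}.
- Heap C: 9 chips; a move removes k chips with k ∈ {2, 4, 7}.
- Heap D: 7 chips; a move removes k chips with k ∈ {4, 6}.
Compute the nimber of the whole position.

4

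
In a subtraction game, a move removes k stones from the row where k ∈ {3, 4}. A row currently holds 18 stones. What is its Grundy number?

Grundy values for subtraction set {3, 4}:
k:     0  1  2  3  4  5  6  7  8  9 10 11 12 13 14 15 16 17 18
g(k):  0  0  0  1  1  1  2  0  0  0  1  1  1  2  0  0  0  1  1
So g(18) = 1.

1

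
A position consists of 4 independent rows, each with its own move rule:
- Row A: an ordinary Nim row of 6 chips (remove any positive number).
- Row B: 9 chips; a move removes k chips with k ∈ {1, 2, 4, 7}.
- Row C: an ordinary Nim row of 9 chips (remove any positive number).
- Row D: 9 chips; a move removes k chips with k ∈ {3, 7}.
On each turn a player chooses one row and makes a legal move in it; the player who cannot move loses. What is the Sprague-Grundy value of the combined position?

14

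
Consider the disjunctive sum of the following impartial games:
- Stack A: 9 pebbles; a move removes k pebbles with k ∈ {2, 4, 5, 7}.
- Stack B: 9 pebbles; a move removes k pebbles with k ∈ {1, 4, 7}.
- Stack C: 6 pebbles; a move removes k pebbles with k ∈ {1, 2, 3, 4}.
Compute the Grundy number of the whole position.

0

Grundy values for stack A (subtraction set {2, 4, 5, 7}):
g(0) = mex{} = 0
g(1) = mex{} = 0
g(2) = mex{0} = 1
g(3) = mex{0} = 1
g(4) = mex{0,1} = 2
g(5) = mex{0,1} = 2
g(6) = mex{0,1,2} = 3
g(7) = mex{0,1,2} = 3
g(8) = mex{0,1,2,3} = 4
g(9) = mex{1,2,3} = 0
So g(9) = 0.
Grundy values for stack B (subtraction set {1, 4, 7}):
g(0) = mex{} = 0
g(1) = mex{0} = 1
g(2) = mex{1} = 0
g(3) = mex{0} = 1
g(4) = mex{0,1} = 2
g(5) = mex{1,2} = 0
g(6) = mex{0} = 1
g(7) = mex{0,1} = 2
g(8) = mex{1,2} = 0
g(9) = mex{0} = 1
So g(9) = 1.
For stack C, compute g(0), g(1), … with moves {1, 2, 3, 4}:
k:     0  1  2  3  4  5  6
g(k):  0  1  2  3  4  0  1
So g(6) = 1.
The value of a disjunctive sum is the nim-sum of the parts.
Combined value = 0 XOR 1 XOR 1 = 0.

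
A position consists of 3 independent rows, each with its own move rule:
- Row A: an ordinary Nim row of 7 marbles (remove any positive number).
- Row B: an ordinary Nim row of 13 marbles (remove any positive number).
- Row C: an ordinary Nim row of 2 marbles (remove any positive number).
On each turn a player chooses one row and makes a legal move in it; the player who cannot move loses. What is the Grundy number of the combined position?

Row A is a plain Nim row of size 7, so its Grundy value is 7.
Row B is a plain Nim row of size 13, so its Grundy value is 13.
Row C is a plain Nim row of size 2, so its Grundy value is 2.
By the Sprague-Grundy theorem, the Grundy value of a sum of independent games is the XOR of the component values.
Combined value = 7 ⊕ 13 ⊕ 2 = 8.

8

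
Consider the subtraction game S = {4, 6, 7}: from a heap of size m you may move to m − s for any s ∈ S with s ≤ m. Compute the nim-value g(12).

0

Build the Grundy sequence with g(k) = mex{g(k−s) : s ∈ {4, 6, 7}, s ≤ k}:
k:     0  1  2  3  4  5  6  7  8  9 10 11 12
g(k):  0  0  0  0  1  1  1  1  2  2  2  0  0
So g(12) = 0.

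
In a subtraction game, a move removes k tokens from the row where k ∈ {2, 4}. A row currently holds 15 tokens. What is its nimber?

1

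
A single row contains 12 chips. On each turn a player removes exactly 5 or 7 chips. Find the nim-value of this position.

0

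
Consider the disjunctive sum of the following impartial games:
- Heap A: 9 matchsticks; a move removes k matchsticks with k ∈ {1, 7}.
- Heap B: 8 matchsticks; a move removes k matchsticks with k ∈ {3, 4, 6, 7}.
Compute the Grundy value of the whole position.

3

Grundy values for heap A (subtraction set {1, 7}):
g(0) = mex{} = 0
g(1) = mex{0} = 1
g(2) = mex{1} = 0
g(3) = mex{0} = 1
g(4) = mex{1} = 0
g(5) = mex{0} = 1
g(6) = mex{1} = 0
g(7) = mex{0} = 1
g(8) = mex{1} = 0
g(9) = mex{0} = 1
So g(9) = 1.
Grundy values for heap B (subtraction set {3, 4, 6, 7}):
g(0) = mex{} = 0
g(1) = mex{} = 0
g(2) = mex{} = 0
g(3) = mex{0} = 1
g(4) = mex{0} = 1
g(5) = mex{0} = 1
g(6) = mex{0,1} = 2
g(7) = mex{0,1} = 2
g(8) = mex{0,1} = 2
So g(8) = 2.
By the Sprague-Grundy theorem, the Grundy value of a sum of independent games is the XOR of the component values.
Combined value = 1 ⊕ 2 = 3.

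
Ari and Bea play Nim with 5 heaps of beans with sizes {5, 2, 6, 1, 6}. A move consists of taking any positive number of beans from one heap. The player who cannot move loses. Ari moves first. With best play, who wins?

Ari wins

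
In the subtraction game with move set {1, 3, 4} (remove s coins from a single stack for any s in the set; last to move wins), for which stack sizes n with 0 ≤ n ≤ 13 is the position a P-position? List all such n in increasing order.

Compute g(0), g(1), … for moves {1, 3, 4}:
g(0) = mex{} = 0
g(1) = mex{0} = 1
g(2) = mex{1} = 0
g(3) = mex{0} = 1
g(4) = mex{0,1} = 2
g(5) = mex{0,1,2} = 3
g(6) = mex{0,1,3} = 2
g(7) = mex{1,2} = 0
g(8) = mex{0,2,3} = 1
g(9) = mex{1,2,3} = 0
g(10) = mex{0,2} = 1
g(11) = mex{0,1} = 2
g(12) = mex{0,1,2} = 3
g(13) = mex{0,1,3} = 2
The P-positions (g = 0) in 0..13 are 0, 2, 7, 9.

0, 2, 7, 9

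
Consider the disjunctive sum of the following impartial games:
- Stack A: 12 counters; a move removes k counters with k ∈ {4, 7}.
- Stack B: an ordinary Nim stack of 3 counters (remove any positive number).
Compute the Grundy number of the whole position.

Build the Grundy sequence for stack A with g(k) = mex{g(k−s) : s ∈ {4, 7}, s ≤ k}:
g(0) = mex{} = 0
g(1) = mex{} = 0
g(2) = mex{} = 0
g(3) = mex{} = 0
g(4) = mex{0} = 1
g(5) = mex{0} = 1
g(6) = mex{0} = 1
g(7) = mex{0} = 1
g(8) = mex{0,1} = 2
g(9) = mex{0,1} = 2
g(10) = mex{0,1} = 2
g(11) = mex{1} = 0
g(12) = mex{1,2} = 0
So g(12) = 0.
Stack B is a plain Nim stack of size 3, so its Grundy value is 3.
The value of a disjunctive sum is the nim-sum of the parts.
Combined value = 0 ⊕ 3 = 3.

3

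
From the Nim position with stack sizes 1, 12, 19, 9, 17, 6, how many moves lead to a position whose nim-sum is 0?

0

Bitwise XOR of the heap sizes:
  00001  (1)
  01100  (12)
  10011  (19)
  01001  (9)
  10001  (17)
  00110  (6)
  -----
  00000  (0)
The nim-sum is already 0, so every move leaves a nonzero nim-sum — there are no winning moves.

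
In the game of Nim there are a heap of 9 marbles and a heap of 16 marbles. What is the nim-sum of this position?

25

Compute the nim-sum pairwise:
9 ^ 16 = 25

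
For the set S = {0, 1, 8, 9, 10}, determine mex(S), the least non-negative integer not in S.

The values 0, 1 are all present; 2 is the first non-negative integer missing from the set.

2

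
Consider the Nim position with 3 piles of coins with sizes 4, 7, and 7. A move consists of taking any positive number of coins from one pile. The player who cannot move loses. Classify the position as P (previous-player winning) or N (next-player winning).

Nim-sum: 4 ⊕ 7 ⊕ 7 = 4.
The nim-sum is 4 ≠ 0, so this is an N-position: the player to move can win.

N-position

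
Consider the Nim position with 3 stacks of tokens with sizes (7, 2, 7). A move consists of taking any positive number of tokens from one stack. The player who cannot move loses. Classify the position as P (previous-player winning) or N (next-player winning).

N-position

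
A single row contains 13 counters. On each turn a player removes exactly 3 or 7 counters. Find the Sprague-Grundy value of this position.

1

Compute g(0), g(1), … for moves {3, 7}:
g(0) = mex{} = 0
g(1) = mex{} = 0
g(2) = mex{} = 0
g(3) = mex{0} = 1
g(4) = mex{0} = 1
g(5) = mex{0} = 1
g(6) = mex{1} = 0
g(7) = mex{0,1} = 2
g(8) = mex{0,1} = 2
g(9) = mex{0} = 1
g(10) = mex{1,2} = 0
g(11) = mex{1,2} = 0
g(12) = mex{1} = 0
g(13) = mex{0} = 1
So g(13) = 1.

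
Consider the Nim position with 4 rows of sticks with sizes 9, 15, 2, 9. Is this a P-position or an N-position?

N-position

Compute the nim-sum pairwise:
9 ^ 15 = 6
6 ^ 2 = 4
4 ^ 9 = 13
The nim-sum is 13 ≠ 0, so this is an N-position: the player to move can win.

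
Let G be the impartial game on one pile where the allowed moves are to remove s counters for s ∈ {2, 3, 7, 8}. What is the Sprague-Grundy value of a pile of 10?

0

Build the Grundy sequence with g(k) = mex{g(k−s) : s ∈ {2, 3, 7, 8}, s ≤ k}:
k:     0  1  2  3  4  5  6  7  8  9 10
g(k):  0  0  1  1  2  0  0  1  1  2  0
So g(10) = 0.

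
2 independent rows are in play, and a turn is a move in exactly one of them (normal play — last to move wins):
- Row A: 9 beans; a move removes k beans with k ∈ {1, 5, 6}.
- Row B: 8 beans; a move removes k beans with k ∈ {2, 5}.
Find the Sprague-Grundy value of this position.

Grundy values for row A (subtraction set {1, 5, 6}):
k:     0  1  2  3  4  5  6  7  8  9
g(k):  0  1  0  1  0  1  2  3  2  3
So g(9) = 3.
Build the Grundy sequence for row B with g(k) = mex{g(k−s) : s ∈ {2, 5}, s ≤ k}:
k:     0  1  2  3  4  5  6  7  8
g(k):  0  0  1  1  0  2  1  0  0
So g(8) = 0.
By the Sprague-Grundy theorem, the Grundy value of a sum of independent games is the XOR of the component values.
Combined value = 3 ⊕ 0 = 3.

3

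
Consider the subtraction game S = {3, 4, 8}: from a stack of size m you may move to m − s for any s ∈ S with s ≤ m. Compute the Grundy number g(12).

Grundy values for subtraction set {3, 4, 8}:
k:     0  1  2  3  4  5  6  7  8  9 10 11 12
g(k):  0  0  0  1  1  1  2  0  2  3  1  3  0
So g(12) = 0.

0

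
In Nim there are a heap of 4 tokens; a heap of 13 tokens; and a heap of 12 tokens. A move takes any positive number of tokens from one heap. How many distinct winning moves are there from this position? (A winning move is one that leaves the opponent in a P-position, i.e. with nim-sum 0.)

3

Bitwise XOR of the heap sizes:
  0100  (4)
  1101  (13)
  1100  (12)
  ----
  0101  (5)
The overall nim-sum is X = 5. A heap of size p has a winning move iff p XOR X < p (reduce it to p XOR X).
  4: 4 XOR 5 = 1 < 4 — winning move (to 1).
  13: 13 XOR 5 = 8 < 13 — winning move (to 8).
  12: 12 XOR 5 = 9 < 12 — winning move (to 9).
That gives 3 winning moves.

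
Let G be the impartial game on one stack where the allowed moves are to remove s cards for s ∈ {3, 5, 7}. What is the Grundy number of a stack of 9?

Grundy values for subtraction set {3, 5, 7}:
g(0) = mex{} = 0
g(1) = mex{} = 0
g(2) = mex{} = 0
g(3) = mex{0} = 1
g(4) = mex{0} = 1
g(5) = mex{0} = 1
g(6) = mex{0,1} = 2
g(7) = mex{0,1} = 2
g(8) = mex{0,1} = 2
g(9) = mex{0,1,2} = 3
So g(9) = 3.

3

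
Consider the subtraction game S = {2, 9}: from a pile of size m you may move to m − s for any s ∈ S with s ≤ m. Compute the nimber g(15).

0

Grundy values for subtraction set {2, 9}:
k:     0  1  2  3  4  5  6  7  8  9 10 11 12 13 14 15
g(k):  0  0  1  1  0  0  1  1  0  2  1  0  0  1  1  0
So g(15) = 0.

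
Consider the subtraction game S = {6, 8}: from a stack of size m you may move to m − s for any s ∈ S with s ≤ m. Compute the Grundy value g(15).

0

Grundy values for subtraction set {6, 8}:
k:     0  1  2  3  4  5  6  7  8  9 10 11 12 13 14 15
g(k):  0  0  0  0  0  0  1  1  1  1  1  1  2  2  0  0
So g(15) = 0.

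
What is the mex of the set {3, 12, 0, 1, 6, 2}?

4

The values 0, 1, 2, 3 are all present; 4 is the first non-negative integer missing from the set.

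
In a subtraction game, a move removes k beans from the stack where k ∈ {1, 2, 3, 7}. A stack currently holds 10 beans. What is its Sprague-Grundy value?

2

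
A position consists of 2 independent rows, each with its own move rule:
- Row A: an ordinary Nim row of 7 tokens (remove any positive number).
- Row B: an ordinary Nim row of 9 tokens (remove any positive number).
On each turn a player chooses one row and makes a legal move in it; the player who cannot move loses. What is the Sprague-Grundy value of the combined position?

14

Row A is a plain Nim row of size 7, so its Grundy value is 7.
Row B is a plain Nim row of size 9, so its Grundy value is 9.
By the Sprague-Grundy theorem, the Grundy value of a sum of independent games is the XOR of the component values.
Combined value = 7 XOR 9 = 14.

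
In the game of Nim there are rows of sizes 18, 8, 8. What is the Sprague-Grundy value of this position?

18

Nim-sum: 18 ^ 8 ^ 8 = 18.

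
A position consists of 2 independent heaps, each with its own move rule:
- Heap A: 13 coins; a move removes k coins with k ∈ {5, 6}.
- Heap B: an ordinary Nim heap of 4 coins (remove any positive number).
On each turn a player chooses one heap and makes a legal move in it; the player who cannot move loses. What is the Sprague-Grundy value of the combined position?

4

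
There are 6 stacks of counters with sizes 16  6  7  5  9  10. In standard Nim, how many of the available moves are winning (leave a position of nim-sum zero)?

1

Compute the nim-sum pairwise:
16 XOR 6 = 22
22 XOR 7 = 17
17 XOR 5 = 20
20 XOR 9 = 29
29 XOR 10 = 23
The overall nim-sum is X = 23. A stack of size p has a winning move iff p XOR X < p (reduce it to p XOR X).
  16: 16 XOR 23 = 7 < 16 — winning move (to 7).
  6: 6 XOR 23 = 17 ≥ 6 — no move.
  7: 7 XOR 23 = 16 ≥ 7 — no move.
  5: 5 XOR 23 = 18 ≥ 5 — no move.
  9: 9 XOR 23 = 30 ≥ 9 — no move.
  10: 10 XOR 23 = 29 ≥ 10 — no move.
That gives 1 winning move.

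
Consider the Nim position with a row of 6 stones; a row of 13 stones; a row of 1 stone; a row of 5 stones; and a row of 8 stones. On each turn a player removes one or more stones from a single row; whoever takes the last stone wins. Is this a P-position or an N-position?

In binary:
  0110  (6)
  1101  (13)
  0001  (1)
  0101  (5)
  1000  (8)
  ----
  0111  (7)
The nim-sum is 7 ≠ 0, so this is an N-position: the player to move can win.

N-position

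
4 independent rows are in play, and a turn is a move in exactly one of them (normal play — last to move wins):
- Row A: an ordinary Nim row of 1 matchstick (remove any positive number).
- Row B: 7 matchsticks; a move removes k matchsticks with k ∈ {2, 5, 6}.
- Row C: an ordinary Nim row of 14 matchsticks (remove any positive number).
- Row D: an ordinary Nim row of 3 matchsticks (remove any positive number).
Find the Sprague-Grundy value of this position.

15

Row A is a plain Nim row of size 1, so its Grundy value is 1.
Grundy values for row B (subtraction set {2, 5, 6}):
k:     0  1  2  3  4  5  6  7
g(k):  0  0  1  1  0  2  1  3
So g(7) = 3.
Row C is a plain Nim row of size 14, so its Grundy value is 14.
Row D is a plain Nim row of size 3, so its Grundy value is 3.
The value of a disjunctive sum is the nim-sum of the parts.
Combined value = 1 XOR 3 XOR 14 XOR 3 = 15.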